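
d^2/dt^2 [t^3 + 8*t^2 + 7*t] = 6*t + 16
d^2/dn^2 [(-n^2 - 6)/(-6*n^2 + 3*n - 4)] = 4*(9*n^3 + 288*n^2 - 162*n - 37)/(216*n^6 - 324*n^5 + 594*n^4 - 459*n^3 + 396*n^2 - 144*n + 64)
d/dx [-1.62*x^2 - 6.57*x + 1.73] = -3.24*x - 6.57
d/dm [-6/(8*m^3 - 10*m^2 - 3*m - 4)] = 6*(24*m^2 - 20*m - 3)/(-8*m^3 + 10*m^2 + 3*m + 4)^2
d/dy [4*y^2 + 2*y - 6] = 8*y + 2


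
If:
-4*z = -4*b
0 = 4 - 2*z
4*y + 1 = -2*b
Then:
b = 2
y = -5/4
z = 2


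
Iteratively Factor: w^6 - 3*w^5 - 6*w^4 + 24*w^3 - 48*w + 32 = (w - 2)*(w^5 - w^4 - 8*w^3 + 8*w^2 + 16*w - 16) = (w - 2)*(w - 1)*(w^4 - 8*w^2 + 16) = (w - 2)^2*(w - 1)*(w^3 + 2*w^2 - 4*w - 8) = (w - 2)^2*(w - 1)*(w + 2)*(w^2 - 4) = (w - 2)^2*(w - 1)*(w + 2)^2*(w - 2)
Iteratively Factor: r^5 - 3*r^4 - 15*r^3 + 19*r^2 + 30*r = (r + 1)*(r^4 - 4*r^3 - 11*r^2 + 30*r) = (r + 1)*(r + 3)*(r^3 - 7*r^2 + 10*r) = r*(r + 1)*(r + 3)*(r^2 - 7*r + 10) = r*(r - 5)*(r + 1)*(r + 3)*(r - 2)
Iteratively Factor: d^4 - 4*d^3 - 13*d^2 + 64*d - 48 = (d - 4)*(d^3 - 13*d + 12) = (d - 4)*(d + 4)*(d^2 - 4*d + 3) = (d - 4)*(d - 3)*(d + 4)*(d - 1)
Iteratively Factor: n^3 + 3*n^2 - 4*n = (n - 1)*(n^2 + 4*n) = n*(n - 1)*(n + 4)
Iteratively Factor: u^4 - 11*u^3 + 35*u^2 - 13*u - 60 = (u + 1)*(u^3 - 12*u^2 + 47*u - 60) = (u - 4)*(u + 1)*(u^2 - 8*u + 15) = (u - 4)*(u - 3)*(u + 1)*(u - 5)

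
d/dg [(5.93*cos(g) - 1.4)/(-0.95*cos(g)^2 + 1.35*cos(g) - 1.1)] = (-5.6335*cos(g)^2 + 2.66*cos(g) + 4.633)*sin(g)/(0.9025*cos(g)^4 - 2.565*cos(g)^3 + 3.9125*cos(g)^2 - 2.97*cos(g) + 1.21)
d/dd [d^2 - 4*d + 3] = 2*d - 4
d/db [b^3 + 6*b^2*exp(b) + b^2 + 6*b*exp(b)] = 6*b^2*exp(b) + 3*b^2 + 18*b*exp(b) + 2*b + 6*exp(b)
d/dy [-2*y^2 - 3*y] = -4*y - 3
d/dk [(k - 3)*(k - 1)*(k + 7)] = 3*k^2 + 6*k - 25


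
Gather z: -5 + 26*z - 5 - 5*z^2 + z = -5*z^2 + 27*z - 10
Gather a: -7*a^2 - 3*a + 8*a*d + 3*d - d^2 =-7*a^2 + a*(8*d - 3) - d^2 + 3*d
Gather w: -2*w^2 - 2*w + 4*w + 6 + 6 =-2*w^2 + 2*w + 12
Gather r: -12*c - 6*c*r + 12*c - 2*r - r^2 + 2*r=-6*c*r - r^2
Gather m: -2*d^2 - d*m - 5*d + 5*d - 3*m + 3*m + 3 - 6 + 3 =-2*d^2 - d*m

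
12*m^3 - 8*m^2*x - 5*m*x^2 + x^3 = (-6*m + x)*(-m + x)*(2*m + x)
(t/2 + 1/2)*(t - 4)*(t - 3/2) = t^3/2 - 9*t^2/4 + t/4 + 3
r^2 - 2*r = r*(r - 2)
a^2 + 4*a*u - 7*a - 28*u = (a - 7)*(a + 4*u)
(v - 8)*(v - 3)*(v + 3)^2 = v^4 - 5*v^3 - 33*v^2 + 45*v + 216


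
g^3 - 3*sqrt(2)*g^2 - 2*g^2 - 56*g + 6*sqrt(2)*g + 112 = (g - 2)*(g - 7*sqrt(2))*(g + 4*sqrt(2))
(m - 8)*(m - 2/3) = m^2 - 26*m/3 + 16/3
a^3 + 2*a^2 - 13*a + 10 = (a - 2)*(a - 1)*(a + 5)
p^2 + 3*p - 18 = (p - 3)*(p + 6)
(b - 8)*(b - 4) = b^2 - 12*b + 32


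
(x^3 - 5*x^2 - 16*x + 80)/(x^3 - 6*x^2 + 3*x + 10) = (x^2 - 16)/(x^2 - x - 2)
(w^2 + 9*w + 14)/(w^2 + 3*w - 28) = (w + 2)/(w - 4)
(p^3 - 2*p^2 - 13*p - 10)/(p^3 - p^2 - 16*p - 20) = (p + 1)/(p + 2)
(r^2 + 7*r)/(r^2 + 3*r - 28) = r/(r - 4)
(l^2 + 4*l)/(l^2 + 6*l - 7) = l*(l + 4)/(l^2 + 6*l - 7)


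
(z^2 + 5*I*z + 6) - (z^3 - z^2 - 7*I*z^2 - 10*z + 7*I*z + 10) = -z^3 + 2*z^2 + 7*I*z^2 + 10*z - 2*I*z - 4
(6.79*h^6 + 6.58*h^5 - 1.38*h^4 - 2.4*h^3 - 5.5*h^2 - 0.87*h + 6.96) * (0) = 0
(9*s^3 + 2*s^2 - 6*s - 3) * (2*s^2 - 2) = 18*s^5 + 4*s^4 - 30*s^3 - 10*s^2 + 12*s + 6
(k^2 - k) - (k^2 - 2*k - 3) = k + 3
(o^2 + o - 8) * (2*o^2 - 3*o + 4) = 2*o^4 - o^3 - 15*o^2 + 28*o - 32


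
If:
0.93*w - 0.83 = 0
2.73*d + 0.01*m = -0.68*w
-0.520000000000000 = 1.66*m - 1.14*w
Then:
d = -0.22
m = 0.30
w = 0.89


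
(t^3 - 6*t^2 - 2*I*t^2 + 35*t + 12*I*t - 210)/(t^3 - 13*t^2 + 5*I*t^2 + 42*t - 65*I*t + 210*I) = (t - 7*I)/(t - 7)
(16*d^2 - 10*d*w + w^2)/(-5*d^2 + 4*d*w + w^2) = (16*d^2 - 10*d*w + w^2)/(-5*d^2 + 4*d*w + w^2)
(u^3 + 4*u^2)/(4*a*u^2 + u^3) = (u + 4)/(4*a + u)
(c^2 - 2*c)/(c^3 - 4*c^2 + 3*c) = (c - 2)/(c^2 - 4*c + 3)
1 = 1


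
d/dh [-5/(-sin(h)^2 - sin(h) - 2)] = -5*(2*sin(h) + 1)*cos(h)/(sin(h)^2 + sin(h) + 2)^2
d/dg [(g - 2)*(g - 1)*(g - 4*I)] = 3*g^2 + g*(-6 - 8*I) + 2 + 12*I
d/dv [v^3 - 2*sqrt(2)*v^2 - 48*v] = 3*v^2 - 4*sqrt(2)*v - 48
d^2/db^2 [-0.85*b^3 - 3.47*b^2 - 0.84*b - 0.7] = -5.1*b - 6.94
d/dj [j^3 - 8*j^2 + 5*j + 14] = 3*j^2 - 16*j + 5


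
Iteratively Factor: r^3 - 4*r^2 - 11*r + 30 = (r - 2)*(r^2 - 2*r - 15) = (r - 5)*(r - 2)*(r + 3)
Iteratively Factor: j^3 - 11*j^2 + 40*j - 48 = (j - 3)*(j^2 - 8*j + 16) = (j - 4)*(j - 3)*(j - 4)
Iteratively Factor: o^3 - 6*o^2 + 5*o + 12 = (o + 1)*(o^2 - 7*o + 12) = (o - 4)*(o + 1)*(o - 3)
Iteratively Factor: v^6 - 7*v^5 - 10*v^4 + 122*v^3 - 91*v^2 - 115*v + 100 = (v - 1)*(v^5 - 6*v^4 - 16*v^3 + 106*v^2 + 15*v - 100) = (v - 1)^2*(v^4 - 5*v^3 - 21*v^2 + 85*v + 100) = (v - 5)*(v - 1)^2*(v^3 - 21*v - 20) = (v - 5)*(v - 1)^2*(v + 4)*(v^2 - 4*v - 5) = (v - 5)*(v - 1)^2*(v + 1)*(v + 4)*(v - 5)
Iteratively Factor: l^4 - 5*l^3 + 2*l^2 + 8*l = (l - 2)*(l^3 - 3*l^2 - 4*l) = l*(l - 2)*(l^2 - 3*l - 4) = l*(l - 4)*(l - 2)*(l + 1)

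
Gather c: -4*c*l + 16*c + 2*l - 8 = c*(16 - 4*l) + 2*l - 8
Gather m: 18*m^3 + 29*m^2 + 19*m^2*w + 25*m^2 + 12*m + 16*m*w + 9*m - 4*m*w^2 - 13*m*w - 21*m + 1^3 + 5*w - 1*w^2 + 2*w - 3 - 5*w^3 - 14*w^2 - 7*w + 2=18*m^3 + m^2*(19*w + 54) + m*(-4*w^2 + 3*w) - 5*w^3 - 15*w^2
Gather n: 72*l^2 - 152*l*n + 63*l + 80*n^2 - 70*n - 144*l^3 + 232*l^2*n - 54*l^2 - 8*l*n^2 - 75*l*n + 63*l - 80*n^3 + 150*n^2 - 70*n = -144*l^3 + 18*l^2 + 126*l - 80*n^3 + n^2*(230 - 8*l) + n*(232*l^2 - 227*l - 140)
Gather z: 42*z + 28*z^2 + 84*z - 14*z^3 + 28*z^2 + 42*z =-14*z^3 + 56*z^2 + 168*z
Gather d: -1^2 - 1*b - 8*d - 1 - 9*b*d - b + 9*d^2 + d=-2*b + 9*d^2 + d*(-9*b - 7) - 2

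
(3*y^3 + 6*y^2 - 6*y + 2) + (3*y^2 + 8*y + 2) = 3*y^3 + 9*y^2 + 2*y + 4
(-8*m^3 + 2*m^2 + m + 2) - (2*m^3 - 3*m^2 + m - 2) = -10*m^3 + 5*m^2 + 4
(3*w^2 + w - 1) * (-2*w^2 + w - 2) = -6*w^4 + w^3 - 3*w^2 - 3*w + 2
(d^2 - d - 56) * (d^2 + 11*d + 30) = d^4 + 10*d^3 - 37*d^2 - 646*d - 1680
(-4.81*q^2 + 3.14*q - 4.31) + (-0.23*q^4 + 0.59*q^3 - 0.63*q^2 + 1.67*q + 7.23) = -0.23*q^4 + 0.59*q^3 - 5.44*q^2 + 4.81*q + 2.92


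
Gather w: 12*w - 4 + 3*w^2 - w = 3*w^2 + 11*w - 4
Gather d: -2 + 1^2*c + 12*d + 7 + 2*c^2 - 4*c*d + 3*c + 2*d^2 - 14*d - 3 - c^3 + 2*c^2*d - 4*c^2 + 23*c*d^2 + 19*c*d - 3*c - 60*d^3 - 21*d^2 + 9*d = -c^3 - 2*c^2 + c - 60*d^3 + d^2*(23*c - 19) + d*(2*c^2 + 15*c + 7) + 2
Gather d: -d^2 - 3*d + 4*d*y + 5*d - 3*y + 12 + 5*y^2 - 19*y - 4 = -d^2 + d*(4*y + 2) + 5*y^2 - 22*y + 8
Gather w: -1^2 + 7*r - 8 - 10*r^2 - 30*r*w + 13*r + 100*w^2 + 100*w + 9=-10*r^2 + 20*r + 100*w^2 + w*(100 - 30*r)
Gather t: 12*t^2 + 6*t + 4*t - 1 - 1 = 12*t^2 + 10*t - 2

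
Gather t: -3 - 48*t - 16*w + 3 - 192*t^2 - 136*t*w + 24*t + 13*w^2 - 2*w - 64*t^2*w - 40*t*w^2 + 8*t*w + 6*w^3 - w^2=t^2*(-64*w - 192) + t*(-40*w^2 - 128*w - 24) + 6*w^3 + 12*w^2 - 18*w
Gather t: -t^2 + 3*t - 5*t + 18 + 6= -t^2 - 2*t + 24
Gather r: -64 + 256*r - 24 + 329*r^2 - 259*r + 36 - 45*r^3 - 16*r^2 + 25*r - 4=-45*r^3 + 313*r^2 + 22*r - 56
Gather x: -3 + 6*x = 6*x - 3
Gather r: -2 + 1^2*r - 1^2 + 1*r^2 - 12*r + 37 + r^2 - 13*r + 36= 2*r^2 - 24*r + 70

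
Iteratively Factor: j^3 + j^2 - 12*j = (j - 3)*(j^2 + 4*j) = j*(j - 3)*(j + 4)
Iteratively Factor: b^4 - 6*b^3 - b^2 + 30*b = (b - 5)*(b^3 - b^2 - 6*b) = (b - 5)*(b + 2)*(b^2 - 3*b) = (b - 5)*(b - 3)*(b + 2)*(b)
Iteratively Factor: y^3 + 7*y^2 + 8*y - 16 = (y + 4)*(y^2 + 3*y - 4) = (y - 1)*(y + 4)*(y + 4)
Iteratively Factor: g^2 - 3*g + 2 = (g - 2)*(g - 1)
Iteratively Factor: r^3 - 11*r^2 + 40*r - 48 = (r - 3)*(r^2 - 8*r + 16) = (r - 4)*(r - 3)*(r - 4)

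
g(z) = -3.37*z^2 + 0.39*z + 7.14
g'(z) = 0.39 - 6.74*z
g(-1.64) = -2.56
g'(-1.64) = 11.44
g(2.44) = -11.97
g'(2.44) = -16.06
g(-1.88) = -5.50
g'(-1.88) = 13.06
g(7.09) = -159.50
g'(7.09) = -47.40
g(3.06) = -23.22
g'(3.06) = -20.23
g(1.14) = 3.20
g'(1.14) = -7.29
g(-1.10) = 2.63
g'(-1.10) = 7.80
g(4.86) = -70.56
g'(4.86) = -32.37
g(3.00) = -22.02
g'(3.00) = -19.83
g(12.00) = -473.46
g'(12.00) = -80.49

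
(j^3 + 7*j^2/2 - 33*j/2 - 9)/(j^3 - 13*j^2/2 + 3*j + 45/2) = (2*j^2 + 13*j + 6)/(2*j^2 - 7*j - 15)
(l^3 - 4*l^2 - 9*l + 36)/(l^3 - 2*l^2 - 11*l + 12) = (l - 3)/(l - 1)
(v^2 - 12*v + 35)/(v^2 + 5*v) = (v^2 - 12*v + 35)/(v*(v + 5))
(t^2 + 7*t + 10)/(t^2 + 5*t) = (t + 2)/t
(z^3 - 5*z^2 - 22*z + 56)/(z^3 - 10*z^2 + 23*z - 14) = (z + 4)/(z - 1)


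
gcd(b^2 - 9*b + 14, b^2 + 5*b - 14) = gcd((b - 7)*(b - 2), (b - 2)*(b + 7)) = b - 2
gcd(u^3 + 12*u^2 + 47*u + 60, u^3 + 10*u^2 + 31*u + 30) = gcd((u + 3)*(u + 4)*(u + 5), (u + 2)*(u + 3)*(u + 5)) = u^2 + 8*u + 15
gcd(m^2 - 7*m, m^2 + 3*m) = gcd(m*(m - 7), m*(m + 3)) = m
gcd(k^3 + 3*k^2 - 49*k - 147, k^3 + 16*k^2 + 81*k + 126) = k^2 + 10*k + 21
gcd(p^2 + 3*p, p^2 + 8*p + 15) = p + 3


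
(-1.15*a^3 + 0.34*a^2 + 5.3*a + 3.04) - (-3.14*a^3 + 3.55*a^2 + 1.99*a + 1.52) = 1.99*a^3 - 3.21*a^2 + 3.31*a + 1.52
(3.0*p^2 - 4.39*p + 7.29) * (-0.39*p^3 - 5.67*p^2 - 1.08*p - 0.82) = -1.17*p^5 - 15.2979*p^4 + 18.8082*p^3 - 39.0531*p^2 - 4.2734*p - 5.9778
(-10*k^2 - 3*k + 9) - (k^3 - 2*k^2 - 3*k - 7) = -k^3 - 8*k^2 + 16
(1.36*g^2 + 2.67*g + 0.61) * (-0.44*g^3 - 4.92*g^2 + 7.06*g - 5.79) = -0.5984*g^5 - 7.866*g^4 - 3.8032*g^3 + 7.9746*g^2 - 11.1527*g - 3.5319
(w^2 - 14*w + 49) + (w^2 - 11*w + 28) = 2*w^2 - 25*w + 77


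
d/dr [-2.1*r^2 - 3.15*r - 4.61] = -4.2*r - 3.15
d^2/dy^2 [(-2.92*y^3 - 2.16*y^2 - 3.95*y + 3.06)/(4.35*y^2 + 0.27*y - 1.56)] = (-184.469886*y^3 + 266.849964*y^2 - 181.901052*y + 28.135836)/(82.312875*y^6 + 15.327225*y^5 - 87.605955*y^4 - 10.973637*y^3 + 31.417308*y^2 + 1.971216*y - 3.796416)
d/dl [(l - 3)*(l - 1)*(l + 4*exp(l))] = 4*l^2*exp(l) + 3*l^2 - 8*l*exp(l) - 8*l - 4*exp(l) + 3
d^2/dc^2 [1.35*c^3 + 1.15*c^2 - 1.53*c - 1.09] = 8.1*c + 2.3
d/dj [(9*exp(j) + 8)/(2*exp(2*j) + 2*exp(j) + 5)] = (-18*exp(2*j) - 32*exp(j) + 29)*exp(j)/(4*exp(4*j) + 8*exp(3*j) + 24*exp(2*j) + 20*exp(j) + 25)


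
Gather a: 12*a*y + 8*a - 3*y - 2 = a*(12*y + 8) - 3*y - 2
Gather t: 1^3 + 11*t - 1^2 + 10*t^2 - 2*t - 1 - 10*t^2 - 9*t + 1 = 0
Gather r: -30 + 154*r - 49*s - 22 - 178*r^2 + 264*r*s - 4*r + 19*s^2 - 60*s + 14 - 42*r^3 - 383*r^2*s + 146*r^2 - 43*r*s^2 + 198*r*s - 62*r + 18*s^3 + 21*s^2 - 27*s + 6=-42*r^3 + r^2*(-383*s - 32) + r*(-43*s^2 + 462*s + 88) + 18*s^3 + 40*s^2 - 136*s - 32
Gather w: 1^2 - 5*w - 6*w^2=-6*w^2 - 5*w + 1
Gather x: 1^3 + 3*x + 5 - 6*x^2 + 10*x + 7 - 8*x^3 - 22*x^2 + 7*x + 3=-8*x^3 - 28*x^2 + 20*x + 16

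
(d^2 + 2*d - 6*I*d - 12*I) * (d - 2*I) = d^3 + 2*d^2 - 8*I*d^2 - 12*d - 16*I*d - 24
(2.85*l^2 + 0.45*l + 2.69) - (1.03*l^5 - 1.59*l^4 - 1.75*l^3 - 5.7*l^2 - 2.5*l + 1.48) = -1.03*l^5 + 1.59*l^4 + 1.75*l^3 + 8.55*l^2 + 2.95*l + 1.21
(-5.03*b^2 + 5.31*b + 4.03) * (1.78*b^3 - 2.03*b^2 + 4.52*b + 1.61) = -8.9534*b^5 + 19.6627*b^4 - 26.3415*b^3 + 7.722*b^2 + 26.7647*b + 6.4883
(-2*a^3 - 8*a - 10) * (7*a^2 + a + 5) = -14*a^5 - 2*a^4 - 66*a^3 - 78*a^2 - 50*a - 50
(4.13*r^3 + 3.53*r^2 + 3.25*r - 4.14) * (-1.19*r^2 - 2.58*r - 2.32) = -4.9147*r^5 - 14.8561*r^4 - 22.5565*r^3 - 11.648*r^2 + 3.1412*r + 9.6048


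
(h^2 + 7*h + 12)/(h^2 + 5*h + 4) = (h + 3)/(h + 1)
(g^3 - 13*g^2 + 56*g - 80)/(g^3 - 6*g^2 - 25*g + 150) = (g^2 - 8*g + 16)/(g^2 - g - 30)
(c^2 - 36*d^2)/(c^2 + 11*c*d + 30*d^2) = (c - 6*d)/(c + 5*d)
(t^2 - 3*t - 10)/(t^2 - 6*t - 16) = (t - 5)/(t - 8)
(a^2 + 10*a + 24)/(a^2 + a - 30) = (a + 4)/(a - 5)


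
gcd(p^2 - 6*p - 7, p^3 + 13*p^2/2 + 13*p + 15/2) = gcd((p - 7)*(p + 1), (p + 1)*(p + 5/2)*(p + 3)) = p + 1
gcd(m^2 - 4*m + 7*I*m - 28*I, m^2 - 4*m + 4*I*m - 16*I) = m - 4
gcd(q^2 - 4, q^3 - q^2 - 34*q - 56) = q + 2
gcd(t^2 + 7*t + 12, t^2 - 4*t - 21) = t + 3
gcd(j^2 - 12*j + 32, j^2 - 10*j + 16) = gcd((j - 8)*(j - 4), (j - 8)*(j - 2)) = j - 8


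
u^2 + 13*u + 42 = (u + 6)*(u + 7)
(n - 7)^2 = n^2 - 14*n + 49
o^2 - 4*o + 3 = (o - 3)*(o - 1)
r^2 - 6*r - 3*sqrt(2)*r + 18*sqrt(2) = (r - 6)*(r - 3*sqrt(2))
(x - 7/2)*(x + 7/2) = x^2 - 49/4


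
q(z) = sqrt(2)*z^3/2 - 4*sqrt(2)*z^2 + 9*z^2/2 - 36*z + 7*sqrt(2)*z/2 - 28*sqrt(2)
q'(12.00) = 246.66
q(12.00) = 643.09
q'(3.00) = -18.90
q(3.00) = -124.07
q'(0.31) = -31.56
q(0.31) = -49.31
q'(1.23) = -30.69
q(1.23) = -78.22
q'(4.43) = 0.33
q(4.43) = -138.38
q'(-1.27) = -24.69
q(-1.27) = -3.48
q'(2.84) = -20.51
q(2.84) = -120.91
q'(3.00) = -18.90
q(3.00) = -124.07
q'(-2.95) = -5.76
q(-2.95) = 23.78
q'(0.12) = -31.30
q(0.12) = -43.34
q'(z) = 3*sqrt(2)*z^2/2 - 8*sqrt(2)*z + 9*z - 36 + 7*sqrt(2)/2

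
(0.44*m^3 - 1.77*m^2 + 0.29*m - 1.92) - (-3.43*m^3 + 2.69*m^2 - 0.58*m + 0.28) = 3.87*m^3 - 4.46*m^2 + 0.87*m - 2.2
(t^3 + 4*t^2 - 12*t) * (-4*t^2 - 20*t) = -4*t^5 - 36*t^4 - 32*t^3 + 240*t^2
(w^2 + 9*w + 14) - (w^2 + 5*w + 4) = 4*w + 10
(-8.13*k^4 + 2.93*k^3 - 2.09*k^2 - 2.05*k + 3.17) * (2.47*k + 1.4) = -20.0811*k^5 - 4.1449*k^4 - 1.0603*k^3 - 7.9895*k^2 + 4.9599*k + 4.438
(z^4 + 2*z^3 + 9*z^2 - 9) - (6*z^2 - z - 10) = z^4 + 2*z^3 + 3*z^2 + z + 1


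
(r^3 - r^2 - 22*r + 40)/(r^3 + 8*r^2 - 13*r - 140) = (r - 2)/(r + 7)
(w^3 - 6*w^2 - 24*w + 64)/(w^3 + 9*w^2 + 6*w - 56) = (w - 8)/(w + 7)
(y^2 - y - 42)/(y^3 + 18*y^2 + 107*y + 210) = (y - 7)/(y^2 + 12*y + 35)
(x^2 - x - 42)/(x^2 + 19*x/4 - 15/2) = 4*(x - 7)/(4*x - 5)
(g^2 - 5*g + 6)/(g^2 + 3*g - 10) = (g - 3)/(g + 5)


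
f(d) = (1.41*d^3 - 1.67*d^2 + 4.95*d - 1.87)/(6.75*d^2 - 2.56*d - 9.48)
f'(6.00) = 0.18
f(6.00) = 1.25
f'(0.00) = -0.58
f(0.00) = 0.20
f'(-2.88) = 0.01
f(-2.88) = -1.18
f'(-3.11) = 0.05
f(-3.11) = -1.19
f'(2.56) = -0.09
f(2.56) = 0.83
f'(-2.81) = -0.00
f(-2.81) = -1.18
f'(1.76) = -2.38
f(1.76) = 1.35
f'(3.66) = 0.11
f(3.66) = 0.88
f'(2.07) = -0.60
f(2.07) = 0.97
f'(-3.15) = 0.06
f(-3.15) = -1.19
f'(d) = (2.56 - 13.5*d)*(1.41*d^3 - 1.67*d^2 + 4.95*d - 1.87)/(6.75*d^2 - 2.56*d - 9.48)^2 + (4.23*d^2 - 3.34*d + 4.95)/(6.75*d^2 - 2.56*d - 9.48) = (9.5175*d^4 - 7.2192*d^3 - 69.2377*d^2 + 56.9082*d - 51.7132)/(45.5625*d^4 - 34.56*d^3 - 121.4264*d^2 + 48.5376*d + 89.8704)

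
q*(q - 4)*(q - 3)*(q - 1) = q^4 - 8*q^3 + 19*q^2 - 12*q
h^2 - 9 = (h - 3)*(h + 3)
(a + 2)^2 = a^2 + 4*a + 4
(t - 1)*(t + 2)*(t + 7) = t^3 + 8*t^2 + 5*t - 14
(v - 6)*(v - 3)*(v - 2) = v^3 - 11*v^2 + 36*v - 36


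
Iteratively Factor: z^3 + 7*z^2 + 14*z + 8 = (z + 2)*(z^2 + 5*z + 4) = (z + 1)*(z + 2)*(z + 4)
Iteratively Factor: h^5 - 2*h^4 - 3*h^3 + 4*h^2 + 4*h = (h + 1)*(h^4 - 3*h^3 + 4*h) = (h - 2)*(h + 1)*(h^3 - h^2 - 2*h) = (h - 2)*(h + 1)^2*(h^2 - 2*h) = h*(h - 2)*(h + 1)^2*(h - 2)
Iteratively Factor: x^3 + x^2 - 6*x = (x - 2)*(x^2 + 3*x) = (x - 2)*(x + 3)*(x)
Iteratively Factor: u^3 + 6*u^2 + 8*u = (u + 4)*(u^2 + 2*u) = (u + 2)*(u + 4)*(u)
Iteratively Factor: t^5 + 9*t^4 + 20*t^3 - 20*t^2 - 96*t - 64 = (t + 4)*(t^4 + 5*t^3 - 20*t - 16) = (t - 2)*(t + 4)*(t^3 + 7*t^2 + 14*t + 8) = (t - 2)*(t + 2)*(t + 4)*(t^2 + 5*t + 4) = (t - 2)*(t + 2)*(t + 4)^2*(t + 1)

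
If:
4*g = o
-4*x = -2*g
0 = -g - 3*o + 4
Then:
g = 4/13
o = 16/13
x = 2/13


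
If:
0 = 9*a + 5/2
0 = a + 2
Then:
No Solution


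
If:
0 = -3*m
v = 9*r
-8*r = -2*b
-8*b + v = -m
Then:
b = 0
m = 0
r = 0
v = 0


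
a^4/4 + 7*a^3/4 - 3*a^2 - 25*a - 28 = (a/2 + 1)^2*(a - 4)*(a + 7)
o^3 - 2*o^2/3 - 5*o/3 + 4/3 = (o - 1)^2*(o + 4/3)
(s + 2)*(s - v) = s^2 - s*v + 2*s - 2*v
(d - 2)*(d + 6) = d^2 + 4*d - 12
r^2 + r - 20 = (r - 4)*(r + 5)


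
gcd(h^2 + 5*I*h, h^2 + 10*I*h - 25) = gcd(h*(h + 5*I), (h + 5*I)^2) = h + 5*I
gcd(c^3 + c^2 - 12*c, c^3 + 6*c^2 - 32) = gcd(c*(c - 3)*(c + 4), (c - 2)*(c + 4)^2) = c + 4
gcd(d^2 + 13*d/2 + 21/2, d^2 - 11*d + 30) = 1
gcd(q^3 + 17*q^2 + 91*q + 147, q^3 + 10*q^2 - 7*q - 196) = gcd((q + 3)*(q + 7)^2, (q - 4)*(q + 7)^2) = q^2 + 14*q + 49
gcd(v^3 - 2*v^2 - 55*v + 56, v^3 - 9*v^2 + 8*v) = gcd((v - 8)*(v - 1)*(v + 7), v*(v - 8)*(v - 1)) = v^2 - 9*v + 8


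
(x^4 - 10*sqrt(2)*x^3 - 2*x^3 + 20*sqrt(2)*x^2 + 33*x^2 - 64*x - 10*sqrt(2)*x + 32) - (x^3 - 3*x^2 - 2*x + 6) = x^4 - 10*sqrt(2)*x^3 - 3*x^3 + 20*sqrt(2)*x^2 + 36*x^2 - 62*x - 10*sqrt(2)*x + 26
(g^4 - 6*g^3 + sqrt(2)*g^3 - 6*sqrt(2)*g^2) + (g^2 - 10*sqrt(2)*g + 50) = g^4 - 6*g^3 + sqrt(2)*g^3 - 6*sqrt(2)*g^2 + g^2 - 10*sqrt(2)*g + 50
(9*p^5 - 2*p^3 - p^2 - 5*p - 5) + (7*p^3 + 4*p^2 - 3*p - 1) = 9*p^5 + 5*p^3 + 3*p^2 - 8*p - 6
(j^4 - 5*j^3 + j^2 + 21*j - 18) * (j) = j^5 - 5*j^4 + j^3 + 21*j^2 - 18*j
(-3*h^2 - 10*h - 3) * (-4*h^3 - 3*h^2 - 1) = 12*h^5 + 49*h^4 + 42*h^3 + 12*h^2 + 10*h + 3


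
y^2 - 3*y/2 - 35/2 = (y - 5)*(y + 7/2)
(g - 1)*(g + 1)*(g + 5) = g^3 + 5*g^2 - g - 5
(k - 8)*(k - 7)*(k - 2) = k^3 - 17*k^2 + 86*k - 112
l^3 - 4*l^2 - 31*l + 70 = (l - 7)*(l - 2)*(l + 5)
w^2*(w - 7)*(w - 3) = w^4 - 10*w^3 + 21*w^2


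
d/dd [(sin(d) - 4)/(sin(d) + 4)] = 8*cos(d)/(sin(d) + 4)^2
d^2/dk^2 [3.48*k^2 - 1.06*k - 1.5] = 6.96000000000000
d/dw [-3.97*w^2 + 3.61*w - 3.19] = 3.61 - 7.94*w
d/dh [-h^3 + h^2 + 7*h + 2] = -3*h^2 + 2*h + 7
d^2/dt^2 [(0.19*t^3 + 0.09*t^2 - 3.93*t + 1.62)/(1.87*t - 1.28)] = (1.328822*t^3 - 2.728704*t^2 + 1.867776*t - 7.188828)/(6.539203*t^3 - 13.428096*t^2 + 9.191424*t - 2.097152)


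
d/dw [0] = 0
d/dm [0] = 0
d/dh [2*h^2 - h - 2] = 4*h - 1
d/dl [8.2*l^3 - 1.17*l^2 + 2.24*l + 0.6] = 24.6*l^2 - 2.34*l + 2.24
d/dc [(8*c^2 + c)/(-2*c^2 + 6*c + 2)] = (25*c^2 + 16*c + 1)/(2*(c^4 - 6*c^3 + 7*c^2 + 6*c + 1))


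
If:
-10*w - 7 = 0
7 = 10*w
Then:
No Solution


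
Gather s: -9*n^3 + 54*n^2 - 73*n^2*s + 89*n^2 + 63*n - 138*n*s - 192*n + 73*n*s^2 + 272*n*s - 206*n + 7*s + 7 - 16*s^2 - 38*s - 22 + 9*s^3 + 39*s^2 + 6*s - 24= -9*n^3 + 143*n^2 - 335*n + 9*s^3 + s^2*(73*n + 23) + s*(-73*n^2 + 134*n - 25) - 39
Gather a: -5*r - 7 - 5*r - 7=-10*r - 14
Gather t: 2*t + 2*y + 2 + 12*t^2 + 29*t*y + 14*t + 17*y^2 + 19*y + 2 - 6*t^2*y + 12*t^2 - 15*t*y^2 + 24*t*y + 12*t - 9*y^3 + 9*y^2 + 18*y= t^2*(24 - 6*y) + t*(-15*y^2 + 53*y + 28) - 9*y^3 + 26*y^2 + 39*y + 4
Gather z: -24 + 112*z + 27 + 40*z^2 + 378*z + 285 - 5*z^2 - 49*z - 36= 35*z^2 + 441*z + 252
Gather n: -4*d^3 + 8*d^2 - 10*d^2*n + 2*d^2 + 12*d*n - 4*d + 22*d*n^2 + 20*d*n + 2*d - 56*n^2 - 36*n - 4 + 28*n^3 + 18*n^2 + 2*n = -4*d^3 + 10*d^2 - 2*d + 28*n^3 + n^2*(22*d - 38) + n*(-10*d^2 + 32*d - 34) - 4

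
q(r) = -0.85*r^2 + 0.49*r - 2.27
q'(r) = 0.49 - 1.7*r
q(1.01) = -2.64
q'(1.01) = -1.23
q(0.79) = -2.41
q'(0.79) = -0.85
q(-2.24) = -7.63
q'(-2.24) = 4.30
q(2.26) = -5.50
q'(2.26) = -3.35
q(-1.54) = -5.04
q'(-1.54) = 3.11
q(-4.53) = -21.93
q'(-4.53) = 8.19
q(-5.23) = -28.08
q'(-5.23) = 9.38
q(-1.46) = -4.80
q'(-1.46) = 2.97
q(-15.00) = -200.87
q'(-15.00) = 25.99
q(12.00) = -118.79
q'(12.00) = -19.91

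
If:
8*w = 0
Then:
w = 0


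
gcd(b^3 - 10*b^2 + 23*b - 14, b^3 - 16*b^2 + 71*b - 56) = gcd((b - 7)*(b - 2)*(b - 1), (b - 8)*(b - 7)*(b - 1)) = b^2 - 8*b + 7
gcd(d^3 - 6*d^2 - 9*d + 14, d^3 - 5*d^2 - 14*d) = d^2 - 5*d - 14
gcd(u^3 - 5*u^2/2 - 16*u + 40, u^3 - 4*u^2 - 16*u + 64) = u^2 - 16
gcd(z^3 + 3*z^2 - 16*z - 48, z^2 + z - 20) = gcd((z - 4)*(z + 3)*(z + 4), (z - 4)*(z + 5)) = z - 4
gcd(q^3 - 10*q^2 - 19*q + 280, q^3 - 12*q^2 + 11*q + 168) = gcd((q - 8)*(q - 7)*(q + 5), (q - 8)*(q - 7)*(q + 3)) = q^2 - 15*q + 56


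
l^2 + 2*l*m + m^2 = (l + m)^2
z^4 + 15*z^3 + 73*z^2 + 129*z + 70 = (z + 1)*(z + 2)*(z + 5)*(z + 7)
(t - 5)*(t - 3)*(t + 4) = t^3 - 4*t^2 - 17*t + 60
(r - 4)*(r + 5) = r^2 + r - 20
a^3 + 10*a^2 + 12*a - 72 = (a - 2)*(a + 6)^2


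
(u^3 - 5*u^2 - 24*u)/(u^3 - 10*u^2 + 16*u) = (u + 3)/(u - 2)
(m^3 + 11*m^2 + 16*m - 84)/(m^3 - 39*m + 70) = (m + 6)/(m - 5)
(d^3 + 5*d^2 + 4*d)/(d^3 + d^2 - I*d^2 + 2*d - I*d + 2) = d*(d + 4)/(d^2 - I*d + 2)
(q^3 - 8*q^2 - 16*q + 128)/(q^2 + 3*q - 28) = (q^2 - 4*q - 32)/(q + 7)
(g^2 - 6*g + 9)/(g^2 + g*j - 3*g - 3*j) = (g - 3)/(g + j)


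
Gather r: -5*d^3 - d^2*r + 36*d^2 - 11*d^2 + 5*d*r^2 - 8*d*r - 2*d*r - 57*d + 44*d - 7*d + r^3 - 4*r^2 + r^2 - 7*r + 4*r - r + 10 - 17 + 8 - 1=-5*d^3 + 25*d^2 - 20*d + r^3 + r^2*(5*d - 3) + r*(-d^2 - 10*d - 4)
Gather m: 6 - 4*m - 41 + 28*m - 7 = 24*m - 42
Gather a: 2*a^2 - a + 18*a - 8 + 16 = 2*a^2 + 17*a + 8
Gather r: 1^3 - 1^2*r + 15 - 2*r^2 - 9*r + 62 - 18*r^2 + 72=-20*r^2 - 10*r + 150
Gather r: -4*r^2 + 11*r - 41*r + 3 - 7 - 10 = -4*r^2 - 30*r - 14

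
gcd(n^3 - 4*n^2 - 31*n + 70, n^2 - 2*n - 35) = n^2 - 2*n - 35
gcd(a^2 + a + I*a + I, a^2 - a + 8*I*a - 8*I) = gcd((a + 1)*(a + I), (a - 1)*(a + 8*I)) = 1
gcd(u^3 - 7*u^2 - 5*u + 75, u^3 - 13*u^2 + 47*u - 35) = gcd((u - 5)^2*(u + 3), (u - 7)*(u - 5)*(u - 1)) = u - 5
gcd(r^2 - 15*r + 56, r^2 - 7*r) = r - 7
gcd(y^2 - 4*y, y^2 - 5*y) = y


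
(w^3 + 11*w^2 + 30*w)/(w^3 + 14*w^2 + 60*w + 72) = w*(w + 5)/(w^2 + 8*w + 12)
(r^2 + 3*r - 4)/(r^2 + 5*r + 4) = (r - 1)/(r + 1)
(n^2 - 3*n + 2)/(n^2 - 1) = (n - 2)/(n + 1)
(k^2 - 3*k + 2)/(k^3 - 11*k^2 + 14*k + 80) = (k^2 - 3*k + 2)/(k^3 - 11*k^2 + 14*k + 80)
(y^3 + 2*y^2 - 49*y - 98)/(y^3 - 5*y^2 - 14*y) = (y + 7)/y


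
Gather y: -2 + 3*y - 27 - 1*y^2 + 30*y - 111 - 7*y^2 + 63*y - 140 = -8*y^2 + 96*y - 280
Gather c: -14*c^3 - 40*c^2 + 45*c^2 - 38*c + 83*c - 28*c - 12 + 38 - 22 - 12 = -14*c^3 + 5*c^2 + 17*c - 8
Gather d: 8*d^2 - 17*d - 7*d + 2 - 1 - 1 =8*d^2 - 24*d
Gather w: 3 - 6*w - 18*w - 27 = -24*w - 24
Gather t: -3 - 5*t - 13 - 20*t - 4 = -25*t - 20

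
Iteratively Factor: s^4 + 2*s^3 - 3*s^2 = (s)*(s^3 + 2*s^2 - 3*s) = s*(s + 3)*(s^2 - s) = s^2*(s + 3)*(s - 1)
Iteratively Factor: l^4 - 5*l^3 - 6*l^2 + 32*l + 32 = (l - 4)*(l^3 - l^2 - 10*l - 8) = (l - 4)*(l + 1)*(l^2 - 2*l - 8) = (l - 4)*(l + 1)*(l + 2)*(l - 4)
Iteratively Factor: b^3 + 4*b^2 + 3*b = (b + 3)*(b^2 + b) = b*(b + 3)*(b + 1)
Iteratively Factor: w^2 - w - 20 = (w - 5)*(w + 4)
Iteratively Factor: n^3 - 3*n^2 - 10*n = (n - 5)*(n^2 + 2*n) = (n - 5)*(n + 2)*(n)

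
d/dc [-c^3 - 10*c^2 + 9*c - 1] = -3*c^2 - 20*c + 9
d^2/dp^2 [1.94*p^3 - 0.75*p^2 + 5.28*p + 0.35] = 11.64*p - 1.5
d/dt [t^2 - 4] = 2*t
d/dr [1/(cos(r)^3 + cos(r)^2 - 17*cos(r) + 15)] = (3*cos(r)^2 + 2*cos(r) - 17)*sin(r)/(cos(r)^3 + cos(r)^2 - 17*cos(r) + 15)^2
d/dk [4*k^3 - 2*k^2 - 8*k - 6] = 12*k^2 - 4*k - 8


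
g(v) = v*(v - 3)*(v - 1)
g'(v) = v*(v - 3) + v*(v - 1) + (v - 3)*(v - 1)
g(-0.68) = -4.20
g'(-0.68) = 9.83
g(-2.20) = -36.61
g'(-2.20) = 35.12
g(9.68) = 561.27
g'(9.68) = 206.67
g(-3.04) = -74.18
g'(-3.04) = 55.04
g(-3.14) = -79.82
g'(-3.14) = 57.70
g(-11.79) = -2230.24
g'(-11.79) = 514.33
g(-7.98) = -786.83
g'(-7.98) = 257.88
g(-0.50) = -2.62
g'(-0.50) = 7.75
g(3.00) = 0.00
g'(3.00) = 6.00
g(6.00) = 90.00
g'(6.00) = 63.00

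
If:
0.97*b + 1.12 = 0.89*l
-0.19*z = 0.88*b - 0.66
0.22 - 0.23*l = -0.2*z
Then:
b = 0.53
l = 1.84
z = 1.01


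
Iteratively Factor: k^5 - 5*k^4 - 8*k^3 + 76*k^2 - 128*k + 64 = (k - 2)*(k^4 - 3*k^3 - 14*k^2 + 48*k - 32) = (k - 2)*(k - 1)*(k^3 - 2*k^2 - 16*k + 32) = (k - 2)*(k - 1)*(k + 4)*(k^2 - 6*k + 8) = (k - 2)^2*(k - 1)*(k + 4)*(k - 4)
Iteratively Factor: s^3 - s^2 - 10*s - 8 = (s + 1)*(s^2 - 2*s - 8) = (s + 1)*(s + 2)*(s - 4)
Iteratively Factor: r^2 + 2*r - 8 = (r + 4)*(r - 2)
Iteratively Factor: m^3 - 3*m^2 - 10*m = (m)*(m^2 - 3*m - 10) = m*(m - 5)*(m + 2)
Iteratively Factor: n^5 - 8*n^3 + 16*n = (n - 2)*(n^4 + 2*n^3 - 4*n^2 - 8*n) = n*(n - 2)*(n^3 + 2*n^2 - 4*n - 8) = n*(n - 2)^2*(n^2 + 4*n + 4) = n*(n - 2)^2*(n + 2)*(n + 2)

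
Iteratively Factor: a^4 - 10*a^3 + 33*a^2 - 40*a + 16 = (a - 4)*(a^3 - 6*a^2 + 9*a - 4) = (a - 4)*(a - 1)*(a^2 - 5*a + 4) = (a - 4)*(a - 1)^2*(a - 4)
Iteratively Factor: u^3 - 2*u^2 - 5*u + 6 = (u - 1)*(u^2 - u - 6) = (u - 3)*(u - 1)*(u + 2)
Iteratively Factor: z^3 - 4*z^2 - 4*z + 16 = (z - 2)*(z^2 - 2*z - 8) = (z - 2)*(z + 2)*(z - 4)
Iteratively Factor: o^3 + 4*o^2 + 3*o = (o + 3)*(o^2 + o) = (o + 1)*(o + 3)*(o)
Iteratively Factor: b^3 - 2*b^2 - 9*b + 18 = (b - 3)*(b^2 + b - 6) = (b - 3)*(b - 2)*(b + 3)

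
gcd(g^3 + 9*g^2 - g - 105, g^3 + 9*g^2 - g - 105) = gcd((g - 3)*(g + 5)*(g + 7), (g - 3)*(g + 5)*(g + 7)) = g^3 + 9*g^2 - g - 105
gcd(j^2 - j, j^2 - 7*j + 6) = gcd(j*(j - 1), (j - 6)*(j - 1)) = j - 1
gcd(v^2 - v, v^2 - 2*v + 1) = v - 1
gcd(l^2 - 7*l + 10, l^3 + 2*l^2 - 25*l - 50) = l - 5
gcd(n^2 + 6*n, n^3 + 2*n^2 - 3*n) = n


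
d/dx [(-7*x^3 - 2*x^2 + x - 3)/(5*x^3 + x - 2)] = (10*x^4 - 24*x^3 + 85*x^2 + 8*x + 1)/(25*x^6 + 10*x^4 - 20*x^3 + x^2 - 4*x + 4)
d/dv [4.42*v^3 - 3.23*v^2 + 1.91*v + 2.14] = 13.26*v^2 - 6.46*v + 1.91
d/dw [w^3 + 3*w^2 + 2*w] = 3*w^2 + 6*w + 2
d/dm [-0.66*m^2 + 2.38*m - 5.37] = 2.38 - 1.32*m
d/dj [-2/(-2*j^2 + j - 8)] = 2*(1 - 4*j)/(2*j^2 - j + 8)^2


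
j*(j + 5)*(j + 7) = j^3 + 12*j^2 + 35*j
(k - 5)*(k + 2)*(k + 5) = k^3 + 2*k^2 - 25*k - 50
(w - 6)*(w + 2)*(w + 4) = w^3 - 28*w - 48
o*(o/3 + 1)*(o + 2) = o^3/3 + 5*o^2/3 + 2*o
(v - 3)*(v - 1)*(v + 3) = v^3 - v^2 - 9*v + 9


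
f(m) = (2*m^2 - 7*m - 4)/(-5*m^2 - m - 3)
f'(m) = (4*m - 7)/(-5*m^2 - m - 3) + (10*m + 1)*(2*m^2 - 7*m - 4)/(-5*m^2 - m - 3)^2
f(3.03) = 0.13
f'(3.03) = -0.18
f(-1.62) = -0.87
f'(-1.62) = 0.02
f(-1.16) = -0.79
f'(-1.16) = 0.38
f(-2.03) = -0.86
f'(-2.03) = -0.06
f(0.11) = 1.50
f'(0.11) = 1.08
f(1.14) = 0.88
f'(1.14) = -0.80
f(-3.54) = -0.74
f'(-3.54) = -0.07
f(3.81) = 0.02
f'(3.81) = -0.11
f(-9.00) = -0.55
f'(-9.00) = -0.02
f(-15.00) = -0.50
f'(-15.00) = -0.00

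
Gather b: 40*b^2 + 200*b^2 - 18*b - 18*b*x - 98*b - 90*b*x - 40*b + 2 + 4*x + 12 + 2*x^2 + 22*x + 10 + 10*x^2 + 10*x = 240*b^2 + b*(-108*x - 156) + 12*x^2 + 36*x + 24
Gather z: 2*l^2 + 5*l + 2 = 2*l^2 + 5*l + 2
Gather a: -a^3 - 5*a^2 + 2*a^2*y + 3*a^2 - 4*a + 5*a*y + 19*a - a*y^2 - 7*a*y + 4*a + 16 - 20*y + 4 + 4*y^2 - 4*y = -a^3 + a^2*(2*y - 2) + a*(-y^2 - 2*y + 19) + 4*y^2 - 24*y + 20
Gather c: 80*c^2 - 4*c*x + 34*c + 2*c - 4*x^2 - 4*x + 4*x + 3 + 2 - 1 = 80*c^2 + c*(36 - 4*x) - 4*x^2 + 4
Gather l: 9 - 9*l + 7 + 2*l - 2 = 14 - 7*l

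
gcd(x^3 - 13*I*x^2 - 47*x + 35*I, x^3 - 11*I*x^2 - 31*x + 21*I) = x^2 - 8*I*x - 7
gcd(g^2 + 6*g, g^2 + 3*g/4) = g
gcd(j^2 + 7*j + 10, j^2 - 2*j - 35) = j + 5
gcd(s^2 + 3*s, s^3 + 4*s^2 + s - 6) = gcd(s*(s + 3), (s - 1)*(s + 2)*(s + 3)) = s + 3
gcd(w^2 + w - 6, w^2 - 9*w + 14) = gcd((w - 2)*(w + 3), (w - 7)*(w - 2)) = w - 2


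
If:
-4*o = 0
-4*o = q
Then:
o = 0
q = 0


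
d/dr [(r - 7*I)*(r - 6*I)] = 2*r - 13*I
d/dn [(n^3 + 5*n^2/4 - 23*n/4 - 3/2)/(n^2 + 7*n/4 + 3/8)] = 2*(2*n^2 + 6*n + 15)/(4*n^2 + 12*n + 9)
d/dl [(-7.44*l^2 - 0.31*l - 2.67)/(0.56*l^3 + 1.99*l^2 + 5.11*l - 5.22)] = (4.1664*l^4 + 0.347200000000001*l^3 - 32.9159*l^2 + 88.3002*l + 15.2619)/(0.3136*l^6 + 2.2288*l^5 + 9.6833*l^4 + 14.4914*l^3 + 5.3365*l^2 - 53.3484*l + 27.2484)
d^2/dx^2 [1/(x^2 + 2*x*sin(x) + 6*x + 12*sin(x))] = 2*((x^2 + 2*x*sin(x) + 6*x + 12*sin(x))*(x*sin(x) + 6*sin(x) - 2*cos(x) - 1) + 4*(x*cos(x) + x + sin(x) + 6*cos(x) + 3)^2)/((x + 6)^3*(x + 2*sin(x))^3)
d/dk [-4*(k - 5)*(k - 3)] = 32 - 8*k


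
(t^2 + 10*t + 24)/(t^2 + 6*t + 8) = (t + 6)/(t + 2)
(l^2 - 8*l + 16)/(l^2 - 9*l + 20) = (l - 4)/(l - 5)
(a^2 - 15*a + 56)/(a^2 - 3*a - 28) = (a - 8)/(a + 4)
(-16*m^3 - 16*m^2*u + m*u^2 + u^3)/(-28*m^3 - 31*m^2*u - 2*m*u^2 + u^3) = (-4*m + u)/(-7*m + u)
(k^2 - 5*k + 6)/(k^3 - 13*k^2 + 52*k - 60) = (k - 3)/(k^2 - 11*k + 30)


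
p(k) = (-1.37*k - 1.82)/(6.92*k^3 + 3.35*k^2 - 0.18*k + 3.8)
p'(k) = (-1.37*k - 1.82)*(-20.76*k^2 - 6.7*k + 0.18)/(6.92*k^3 + 3.35*k^2 - 0.18*k + 3.8)^2 - 1.37/(6.92*k^3 + 3.35*k^2 - 0.18*k + 3.8) = (18.9608*k^3 + 42.3727*k^2 + 12.194*k - 5.5336)/(47.8864*k^6 + 46.364*k^5 + 8.7313*k^4 + 51.386*k^3 + 25.4924*k^2 - 1.368*k + 14.44)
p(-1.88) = -0.03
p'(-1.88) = -0.01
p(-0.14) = -0.42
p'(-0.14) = -0.43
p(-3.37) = -0.01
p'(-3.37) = -0.01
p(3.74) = -0.02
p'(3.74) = 0.01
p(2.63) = -0.04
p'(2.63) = 0.03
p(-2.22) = -0.02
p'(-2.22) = -0.01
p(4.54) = -0.01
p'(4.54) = 0.01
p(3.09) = -0.03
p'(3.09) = 0.02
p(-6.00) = -0.00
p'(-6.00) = -0.00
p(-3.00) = -0.02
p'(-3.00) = -0.01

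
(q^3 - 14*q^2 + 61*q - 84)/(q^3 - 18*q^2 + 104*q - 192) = (q^2 - 10*q + 21)/(q^2 - 14*q + 48)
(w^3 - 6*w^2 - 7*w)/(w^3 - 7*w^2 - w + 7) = w/(w - 1)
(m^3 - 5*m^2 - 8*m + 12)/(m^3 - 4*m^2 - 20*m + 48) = (m^2 + m - 2)/(m^2 + 2*m - 8)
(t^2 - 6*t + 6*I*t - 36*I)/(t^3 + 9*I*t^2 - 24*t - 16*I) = (t^2 + 6*t*(-1 + I) - 36*I)/(t^3 + 9*I*t^2 - 24*t - 16*I)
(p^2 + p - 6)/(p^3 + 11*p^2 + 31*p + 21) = (p - 2)/(p^2 + 8*p + 7)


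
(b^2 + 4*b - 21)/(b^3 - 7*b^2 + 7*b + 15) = (b + 7)/(b^2 - 4*b - 5)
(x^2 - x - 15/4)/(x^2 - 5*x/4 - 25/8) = 2*(2*x + 3)/(4*x + 5)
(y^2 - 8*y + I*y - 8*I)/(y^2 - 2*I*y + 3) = (y - 8)/(y - 3*I)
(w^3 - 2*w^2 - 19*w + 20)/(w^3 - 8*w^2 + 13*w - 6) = (w^2 - w - 20)/(w^2 - 7*w + 6)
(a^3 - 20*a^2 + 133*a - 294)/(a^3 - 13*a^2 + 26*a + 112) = (a^2 - 13*a + 42)/(a^2 - 6*a - 16)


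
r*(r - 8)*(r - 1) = r^3 - 9*r^2 + 8*r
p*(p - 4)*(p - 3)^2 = p^4 - 10*p^3 + 33*p^2 - 36*p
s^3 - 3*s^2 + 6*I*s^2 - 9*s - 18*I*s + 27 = (s - 3)*(s + 3*I)^2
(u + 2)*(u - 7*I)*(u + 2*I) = u^3 + 2*u^2 - 5*I*u^2 + 14*u - 10*I*u + 28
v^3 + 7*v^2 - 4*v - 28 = (v - 2)*(v + 2)*(v + 7)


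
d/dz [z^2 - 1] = 2*z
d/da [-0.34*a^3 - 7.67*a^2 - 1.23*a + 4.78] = -1.02*a^2 - 15.34*a - 1.23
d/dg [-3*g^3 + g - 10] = 1 - 9*g^2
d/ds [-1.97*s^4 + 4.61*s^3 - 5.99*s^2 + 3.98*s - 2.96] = -7.88*s^3 + 13.83*s^2 - 11.98*s + 3.98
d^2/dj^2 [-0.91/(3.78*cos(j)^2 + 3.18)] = (52.009776*sin(j)^4 + 17.749368*sin(j)^2 - 47.882016)/(3.78*cos(j)^2 + 3.18)^3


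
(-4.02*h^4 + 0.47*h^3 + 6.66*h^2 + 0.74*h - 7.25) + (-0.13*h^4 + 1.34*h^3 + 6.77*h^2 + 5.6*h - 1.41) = -4.15*h^4 + 1.81*h^3 + 13.43*h^2 + 6.34*h - 8.66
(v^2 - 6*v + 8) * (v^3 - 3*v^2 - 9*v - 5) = v^5 - 9*v^4 + 17*v^3 + 25*v^2 - 42*v - 40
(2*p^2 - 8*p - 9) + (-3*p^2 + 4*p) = -p^2 - 4*p - 9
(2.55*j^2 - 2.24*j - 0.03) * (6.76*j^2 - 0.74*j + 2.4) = 17.238*j^4 - 17.0294*j^3 + 7.5748*j^2 - 5.3538*j - 0.072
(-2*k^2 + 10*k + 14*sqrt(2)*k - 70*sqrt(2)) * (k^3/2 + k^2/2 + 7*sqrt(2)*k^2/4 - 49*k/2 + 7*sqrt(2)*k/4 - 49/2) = -k^5 + 4*k^4 + 7*sqrt(2)*k^4/2 - 14*sqrt(2)*k^3 + 103*k^3 - 721*sqrt(2)*k^2/2 - 392*k^2 - 490*k + 1372*sqrt(2)*k + 1715*sqrt(2)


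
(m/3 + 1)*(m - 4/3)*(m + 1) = m^3/3 + 8*m^2/9 - 7*m/9 - 4/3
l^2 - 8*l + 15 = (l - 5)*(l - 3)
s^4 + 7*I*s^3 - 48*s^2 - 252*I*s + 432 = (s - 6)*(s + 6)*(s + 3*I)*(s + 4*I)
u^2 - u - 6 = (u - 3)*(u + 2)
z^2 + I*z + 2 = (z - I)*(z + 2*I)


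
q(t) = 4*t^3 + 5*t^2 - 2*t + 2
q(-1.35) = 3.97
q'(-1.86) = 20.92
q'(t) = 12*t^2 + 10*t - 2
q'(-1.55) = 11.33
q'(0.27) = 1.57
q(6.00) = 1034.00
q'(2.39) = 90.45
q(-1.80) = -1.53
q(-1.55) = 2.22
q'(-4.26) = 173.17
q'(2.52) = 99.40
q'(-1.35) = 6.37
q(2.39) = 80.39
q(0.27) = 1.90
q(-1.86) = -2.72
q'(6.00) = 490.00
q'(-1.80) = 18.88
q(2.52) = 92.72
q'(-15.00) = 2548.00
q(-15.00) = -12343.00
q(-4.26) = -207.98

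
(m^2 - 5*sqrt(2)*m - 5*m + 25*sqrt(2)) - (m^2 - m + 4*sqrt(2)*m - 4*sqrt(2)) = -9*sqrt(2)*m - 4*m + 29*sqrt(2)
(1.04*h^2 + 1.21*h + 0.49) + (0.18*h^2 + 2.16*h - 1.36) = 1.22*h^2 + 3.37*h - 0.87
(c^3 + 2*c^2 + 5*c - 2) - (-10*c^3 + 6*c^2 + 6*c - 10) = 11*c^3 - 4*c^2 - c + 8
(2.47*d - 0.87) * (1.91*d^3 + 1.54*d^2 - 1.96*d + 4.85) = 4.7177*d^4 + 2.1421*d^3 - 6.181*d^2 + 13.6847*d - 4.2195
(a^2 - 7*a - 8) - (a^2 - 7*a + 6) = -14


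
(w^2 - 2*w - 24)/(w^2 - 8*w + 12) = (w + 4)/(w - 2)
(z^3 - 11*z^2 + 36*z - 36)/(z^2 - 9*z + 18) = z - 2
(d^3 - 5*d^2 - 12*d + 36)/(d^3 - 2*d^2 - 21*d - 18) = (d - 2)/(d + 1)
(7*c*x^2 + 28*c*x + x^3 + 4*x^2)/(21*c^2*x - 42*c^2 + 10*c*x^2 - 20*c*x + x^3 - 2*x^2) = x*(x + 4)/(3*c*x - 6*c + x^2 - 2*x)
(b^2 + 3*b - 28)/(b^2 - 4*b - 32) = (-b^2 - 3*b + 28)/(-b^2 + 4*b + 32)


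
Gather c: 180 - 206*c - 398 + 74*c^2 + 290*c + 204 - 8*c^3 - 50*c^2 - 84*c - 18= -8*c^3 + 24*c^2 - 32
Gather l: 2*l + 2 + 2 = 2*l + 4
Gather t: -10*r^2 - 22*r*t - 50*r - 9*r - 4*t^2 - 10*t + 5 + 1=-10*r^2 - 59*r - 4*t^2 + t*(-22*r - 10) + 6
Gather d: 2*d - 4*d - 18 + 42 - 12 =12 - 2*d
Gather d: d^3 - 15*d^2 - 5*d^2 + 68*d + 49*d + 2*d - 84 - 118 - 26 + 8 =d^3 - 20*d^2 + 119*d - 220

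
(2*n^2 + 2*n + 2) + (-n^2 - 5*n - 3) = n^2 - 3*n - 1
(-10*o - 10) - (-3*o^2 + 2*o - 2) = 3*o^2 - 12*o - 8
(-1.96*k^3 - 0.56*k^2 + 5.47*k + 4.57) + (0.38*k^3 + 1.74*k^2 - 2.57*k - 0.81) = -1.58*k^3 + 1.18*k^2 + 2.9*k + 3.76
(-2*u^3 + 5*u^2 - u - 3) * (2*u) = -4*u^4 + 10*u^3 - 2*u^2 - 6*u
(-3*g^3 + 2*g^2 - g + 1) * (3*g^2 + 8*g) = -9*g^5 - 18*g^4 + 13*g^3 - 5*g^2 + 8*g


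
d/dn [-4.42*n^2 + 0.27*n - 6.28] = 0.27 - 8.84*n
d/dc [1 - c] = -1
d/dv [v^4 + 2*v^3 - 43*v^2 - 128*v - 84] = 4*v^3 + 6*v^2 - 86*v - 128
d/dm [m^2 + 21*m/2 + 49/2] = 2*m + 21/2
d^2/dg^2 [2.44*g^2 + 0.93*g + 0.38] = 4.88000000000000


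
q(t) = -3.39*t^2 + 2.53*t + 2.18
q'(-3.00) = 22.87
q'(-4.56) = 33.45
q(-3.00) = -35.92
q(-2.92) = -34.11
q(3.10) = -22.55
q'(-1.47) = 12.50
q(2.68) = -15.39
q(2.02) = -6.54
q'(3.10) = -18.49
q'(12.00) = -78.83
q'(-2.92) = 22.33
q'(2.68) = -15.64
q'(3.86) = -23.64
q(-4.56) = -79.85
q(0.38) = 2.65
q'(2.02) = -11.17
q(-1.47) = -8.86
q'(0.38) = -0.05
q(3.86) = -38.56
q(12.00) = -455.62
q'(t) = 2.53 - 6.78*t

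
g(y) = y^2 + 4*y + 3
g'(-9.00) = -14.00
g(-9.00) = 48.00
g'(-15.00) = -26.00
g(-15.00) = 168.00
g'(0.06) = 4.12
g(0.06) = 3.24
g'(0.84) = 5.68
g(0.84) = 7.07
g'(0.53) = 5.06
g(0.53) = 5.40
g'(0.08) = 4.16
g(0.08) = 3.33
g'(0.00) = 4.00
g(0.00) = 3.00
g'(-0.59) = 2.82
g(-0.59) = 0.99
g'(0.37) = 4.74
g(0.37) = 4.62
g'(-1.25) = 1.50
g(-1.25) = -0.44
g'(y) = 2*y + 4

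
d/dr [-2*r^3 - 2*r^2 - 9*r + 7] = -6*r^2 - 4*r - 9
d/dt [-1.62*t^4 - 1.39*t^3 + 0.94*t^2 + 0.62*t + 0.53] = -6.48*t^3 - 4.17*t^2 + 1.88*t + 0.62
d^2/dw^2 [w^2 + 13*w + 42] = 2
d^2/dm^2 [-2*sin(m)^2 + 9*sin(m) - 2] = -9*sin(m) - 4*cos(2*m)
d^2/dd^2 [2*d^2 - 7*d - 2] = 4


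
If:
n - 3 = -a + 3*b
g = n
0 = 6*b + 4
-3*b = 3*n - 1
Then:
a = 0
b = -2/3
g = 1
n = 1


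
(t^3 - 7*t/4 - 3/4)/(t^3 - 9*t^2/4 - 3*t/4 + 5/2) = (4*t^2 - 4*t - 3)/(4*t^2 - 13*t + 10)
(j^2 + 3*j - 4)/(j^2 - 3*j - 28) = (j - 1)/(j - 7)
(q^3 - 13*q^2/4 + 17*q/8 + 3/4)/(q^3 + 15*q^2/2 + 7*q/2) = (8*q^3 - 26*q^2 + 17*q + 6)/(4*q*(2*q^2 + 15*q + 7))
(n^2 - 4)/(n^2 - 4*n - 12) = (n - 2)/(n - 6)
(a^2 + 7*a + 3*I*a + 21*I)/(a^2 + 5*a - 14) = (a + 3*I)/(a - 2)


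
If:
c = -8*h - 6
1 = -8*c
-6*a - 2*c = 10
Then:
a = -13/8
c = -1/8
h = -47/64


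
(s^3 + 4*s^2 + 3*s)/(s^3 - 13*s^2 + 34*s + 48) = s*(s + 3)/(s^2 - 14*s + 48)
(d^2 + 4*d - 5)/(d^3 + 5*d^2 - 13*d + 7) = (d + 5)/(d^2 + 6*d - 7)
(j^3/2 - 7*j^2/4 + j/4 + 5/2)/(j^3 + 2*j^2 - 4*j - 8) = (2*j^2 - 3*j - 5)/(4*(j^2 + 4*j + 4))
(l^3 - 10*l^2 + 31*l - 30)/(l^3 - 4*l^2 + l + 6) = (l - 5)/(l + 1)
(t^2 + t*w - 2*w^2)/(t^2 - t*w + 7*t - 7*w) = (t + 2*w)/(t + 7)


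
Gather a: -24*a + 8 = 8 - 24*a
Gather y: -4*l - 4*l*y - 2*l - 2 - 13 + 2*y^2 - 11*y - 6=-6*l + 2*y^2 + y*(-4*l - 11) - 21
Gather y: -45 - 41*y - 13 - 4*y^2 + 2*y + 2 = -4*y^2 - 39*y - 56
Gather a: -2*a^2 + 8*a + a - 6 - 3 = -2*a^2 + 9*a - 9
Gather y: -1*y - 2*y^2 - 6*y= -2*y^2 - 7*y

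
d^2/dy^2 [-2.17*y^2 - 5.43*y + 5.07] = -4.34000000000000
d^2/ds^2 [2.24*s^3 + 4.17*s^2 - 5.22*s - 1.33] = 13.44*s + 8.34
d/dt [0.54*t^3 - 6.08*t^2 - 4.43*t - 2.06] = 1.62*t^2 - 12.16*t - 4.43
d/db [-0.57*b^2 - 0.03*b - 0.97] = -1.14*b - 0.03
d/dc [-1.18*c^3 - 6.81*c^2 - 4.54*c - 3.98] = -3.54*c^2 - 13.62*c - 4.54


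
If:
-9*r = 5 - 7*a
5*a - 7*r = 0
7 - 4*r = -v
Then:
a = 35/4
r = 25/4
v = 18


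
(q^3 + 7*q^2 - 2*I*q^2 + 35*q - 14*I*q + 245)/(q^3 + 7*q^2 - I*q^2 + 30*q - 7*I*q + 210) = (q - 7*I)/(q - 6*I)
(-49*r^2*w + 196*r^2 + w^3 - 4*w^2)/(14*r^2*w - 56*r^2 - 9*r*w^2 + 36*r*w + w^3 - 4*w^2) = (-7*r - w)/(2*r - w)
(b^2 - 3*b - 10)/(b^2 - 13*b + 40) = (b + 2)/(b - 8)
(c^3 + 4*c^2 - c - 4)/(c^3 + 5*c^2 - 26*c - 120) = (c^2 - 1)/(c^2 + c - 30)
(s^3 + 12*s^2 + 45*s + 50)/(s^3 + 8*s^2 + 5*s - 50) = (s + 2)/(s - 2)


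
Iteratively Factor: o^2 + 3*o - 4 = (o + 4)*(o - 1)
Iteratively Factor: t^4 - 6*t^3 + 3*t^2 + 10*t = (t + 1)*(t^3 - 7*t^2 + 10*t) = (t - 5)*(t + 1)*(t^2 - 2*t) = t*(t - 5)*(t + 1)*(t - 2)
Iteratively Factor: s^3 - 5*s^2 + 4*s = (s - 4)*(s^2 - s) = (s - 4)*(s - 1)*(s)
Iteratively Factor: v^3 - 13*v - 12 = (v + 1)*(v^2 - v - 12) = (v + 1)*(v + 3)*(v - 4)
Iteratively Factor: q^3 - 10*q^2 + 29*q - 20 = (q - 1)*(q^2 - 9*q + 20) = (q - 5)*(q - 1)*(q - 4)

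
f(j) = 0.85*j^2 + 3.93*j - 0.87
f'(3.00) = 9.03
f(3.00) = 18.57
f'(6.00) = 14.13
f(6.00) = 53.31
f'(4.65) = 11.84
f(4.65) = 35.78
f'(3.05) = 9.12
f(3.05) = 19.02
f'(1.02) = 5.66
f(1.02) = 4.02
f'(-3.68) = -2.33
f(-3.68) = -3.82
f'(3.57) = 10.00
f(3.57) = 23.99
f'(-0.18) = 3.62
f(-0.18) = -1.55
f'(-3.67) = -2.31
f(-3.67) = -3.84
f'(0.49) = 4.76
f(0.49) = 1.26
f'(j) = 1.7*j + 3.93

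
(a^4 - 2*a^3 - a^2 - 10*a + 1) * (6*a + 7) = 6*a^5 - 5*a^4 - 20*a^3 - 67*a^2 - 64*a + 7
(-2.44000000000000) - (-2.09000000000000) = -0.350000000000000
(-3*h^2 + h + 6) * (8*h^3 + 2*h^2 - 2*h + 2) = -24*h^5 + 2*h^4 + 56*h^3 + 4*h^2 - 10*h + 12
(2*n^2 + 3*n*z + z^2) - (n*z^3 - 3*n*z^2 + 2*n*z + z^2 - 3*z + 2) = 2*n^2 - n*z^3 + 3*n*z^2 + n*z + 3*z - 2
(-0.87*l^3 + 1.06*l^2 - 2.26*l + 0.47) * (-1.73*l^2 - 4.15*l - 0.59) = 1.5051*l^5 + 1.7767*l^4 + 0.0240999999999989*l^3 + 7.9405*l^2 - 0.6171*l - 0.2773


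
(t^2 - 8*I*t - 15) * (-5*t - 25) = -5*t^3 - 25*t^2 + 40*I*t^2 + 75*t + 200*I*t + 375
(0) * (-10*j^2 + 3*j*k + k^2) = 0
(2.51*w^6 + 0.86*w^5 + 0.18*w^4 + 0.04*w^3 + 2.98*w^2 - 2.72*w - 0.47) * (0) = 0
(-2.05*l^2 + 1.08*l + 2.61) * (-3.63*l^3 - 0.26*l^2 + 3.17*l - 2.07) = 7.4415*l^5 - 3.3874*l^4 - 16.2536*l^3 + 6.9885*l^2 + 6.0381*l - 5.4027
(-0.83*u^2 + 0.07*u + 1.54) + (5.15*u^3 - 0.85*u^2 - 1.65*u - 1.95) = 5.15*u^3 - 1.68*u^2 - 1.58*u - 0.41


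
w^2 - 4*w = w*(w - 4)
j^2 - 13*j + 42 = (j - 7)*(j - 6)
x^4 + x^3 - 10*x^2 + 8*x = x*(x - 2)*(x - 1)*(x + 4)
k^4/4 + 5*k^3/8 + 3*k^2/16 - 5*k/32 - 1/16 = (k/2 + 1/4)^2*(k - 1/2)*(k + 2)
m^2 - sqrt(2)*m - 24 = (m - 4*sqrt(2))*(m + 3*sqrt(2))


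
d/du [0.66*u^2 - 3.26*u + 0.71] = 1.32*u - 3.26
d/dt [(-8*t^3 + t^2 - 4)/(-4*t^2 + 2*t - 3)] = 2*(16*t^4 - 16*t^3 + 37*t^2 - 19*t + 4)/(16*t^4 - 16*t^3 + 28*t^2 - 12*t + 9)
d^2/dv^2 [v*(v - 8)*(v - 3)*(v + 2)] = 12*v^2 - 54*v + 4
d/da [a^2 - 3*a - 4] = 2*a - 3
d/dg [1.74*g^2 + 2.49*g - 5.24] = 3.48*g + 2.49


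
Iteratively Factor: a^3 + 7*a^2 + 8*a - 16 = (a - 1)*(a^2 + 8*a + 16) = (a - 1)*(a + 4)*(a + 4)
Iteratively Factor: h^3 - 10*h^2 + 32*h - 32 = (h - 4)*(h^2 - 6*h + 8) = (h - 4)^2*(h - 2)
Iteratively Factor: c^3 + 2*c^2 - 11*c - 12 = (c - 3)*(c^2 + 5*c + 4) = (c - 3)*(c + 1)*(c + 4)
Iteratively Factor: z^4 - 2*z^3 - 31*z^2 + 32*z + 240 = (z - 5)*(z^3 + 3*z^2 - 16*z - 48) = (z - 5)*(z - 4)*(z^2 + 7*z + 12) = (z - 5)*(z - 4)*(z + 3)*(z + 4)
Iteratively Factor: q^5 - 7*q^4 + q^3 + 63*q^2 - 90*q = (q + 3)*(q^4 - 10*q^3 + 31*q^2 - 30*q) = (q - 2)*(q + 3)*(q^3 - 8*q^2 + 15*q) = (q - 5)*(q - 2)*(q + 3)*(q^2 - 3*q) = (q - 5)*(q - 3)*(q - 2)*(q + 3)*(q)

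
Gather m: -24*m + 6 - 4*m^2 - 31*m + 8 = -4*m^2 - 55*m + 14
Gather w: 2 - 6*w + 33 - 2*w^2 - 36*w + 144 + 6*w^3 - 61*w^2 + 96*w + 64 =6*w^3 - 63*w^2 + 54*w + 243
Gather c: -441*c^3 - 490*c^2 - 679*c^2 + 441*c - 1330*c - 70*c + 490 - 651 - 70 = -441*c^3 - 1169*c^2 - 959*c - 231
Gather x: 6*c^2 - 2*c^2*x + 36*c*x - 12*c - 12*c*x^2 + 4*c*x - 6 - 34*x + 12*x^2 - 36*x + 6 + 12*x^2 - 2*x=6*c^2 - 12*c + x^2*(24 - 12*c) + x*(-2*c^2 + 40*c - 72)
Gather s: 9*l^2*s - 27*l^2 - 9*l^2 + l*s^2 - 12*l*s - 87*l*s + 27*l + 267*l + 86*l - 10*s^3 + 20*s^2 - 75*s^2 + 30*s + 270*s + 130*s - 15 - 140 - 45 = -36*l^2 + 380*l - 10*s^3 + s^2*(l - 55) + s*(9*l^2 - 99*l + 430) - 200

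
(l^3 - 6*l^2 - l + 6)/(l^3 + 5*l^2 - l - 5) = (l - 6)/(l + 5)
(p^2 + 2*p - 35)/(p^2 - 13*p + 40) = (p + 7)/(p - 8)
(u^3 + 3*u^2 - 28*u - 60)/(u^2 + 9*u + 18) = (u^2 - 3*u - 10)/(u + 3)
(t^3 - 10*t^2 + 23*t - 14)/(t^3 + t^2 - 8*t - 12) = (t^3 - 10*t^2 + 23*t - 14)/(t^3 + t^2 - 8*t - 12)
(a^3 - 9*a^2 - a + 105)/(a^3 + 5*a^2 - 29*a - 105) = (a - 7)/(a + 7)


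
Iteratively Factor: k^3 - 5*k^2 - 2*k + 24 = (k - 4)*(k^2 - k - 6) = (k - 4)*(k + 2)*(k - 3)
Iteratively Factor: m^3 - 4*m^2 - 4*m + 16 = (m - 2)*(m^2 - 2*m - 8) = (m - 2)*(m + 2)*(m - 4)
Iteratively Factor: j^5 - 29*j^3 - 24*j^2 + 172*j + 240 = (j - 3)*(j^4 + 3*j^3 - 20*j^2 - 84*j - 80) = (j - 5)*(j - 3)*(j^3 + 8*j^2 + 20*j + 16) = (j - 5)*(j - 3)*(j + 2)*(j^2 + 6*j + 8) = (j - 5)*(j - 3)*(j + 2)*(j + 4)*(j + 2)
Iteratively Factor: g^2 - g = (g)*(g - 1)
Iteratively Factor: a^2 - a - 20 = (a + 4)*(a - 5)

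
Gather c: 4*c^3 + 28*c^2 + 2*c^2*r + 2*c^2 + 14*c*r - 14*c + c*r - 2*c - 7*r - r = 4*c^3 + c^2*(2*r + 30) + c*(15*r - 16) - 8*r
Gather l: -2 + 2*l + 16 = 2*l + 14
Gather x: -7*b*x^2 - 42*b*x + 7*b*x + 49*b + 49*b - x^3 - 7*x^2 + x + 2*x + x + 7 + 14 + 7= 98*b - x^3 + x^2*(-7*b - 7) + x*(4 - 35*b) + 28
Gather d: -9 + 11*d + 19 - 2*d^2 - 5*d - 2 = -2*d^2 + 6*d + 8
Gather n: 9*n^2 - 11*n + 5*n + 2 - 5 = 9*n^2 - 6*n - 3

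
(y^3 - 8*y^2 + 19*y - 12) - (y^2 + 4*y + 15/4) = y^3 - 9*y^2 + 15*y - 63/4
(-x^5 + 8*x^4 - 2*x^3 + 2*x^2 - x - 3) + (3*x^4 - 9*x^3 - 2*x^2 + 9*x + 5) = -x^5 + 11*x^4 - 11*x^3 + 8*x + 2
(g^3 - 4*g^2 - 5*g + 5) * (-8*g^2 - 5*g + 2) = -8*g^5 + 27*g^4 + 62*g^3 - 23*g^2 - 35*g + 10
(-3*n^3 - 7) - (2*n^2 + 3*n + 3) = -3*n^3 - 2*n^2 - 3*n - 10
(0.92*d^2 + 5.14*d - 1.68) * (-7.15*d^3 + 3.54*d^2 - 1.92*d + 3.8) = -6.578*d^5 - 33.4942*d^4 + 28.4412*d^3 - 12.32*d^2 + 22.7576*d - 6.384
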